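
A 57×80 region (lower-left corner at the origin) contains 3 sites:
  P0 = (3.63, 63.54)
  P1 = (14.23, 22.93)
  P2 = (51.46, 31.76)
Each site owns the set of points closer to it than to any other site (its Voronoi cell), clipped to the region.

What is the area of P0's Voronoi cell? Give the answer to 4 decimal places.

1. box [0,57]×[0,80]: [(0, 0) (57, 0) (57, 80) (0, 80)]
2. ⊥bis P0·P1 via (8.93,43.235): [(0, 40.9041) (57, 55.7822) (57, 80) (0, 80)]  |A|=1804.4404
3. ⊥bis P0·P2 via (27.545,47.65): [(0, 40.9041) (27.9018, 48.187) (49.0395, 80) (0, 80)]  |A|=1325.4701
4. canonical 4-gon: [(0, 40.9041) (27.9018, 48.187) (49.0395, 80) (0, 80)]
5. shoelace: 1325.4701

Area of P0's cell: 1325.4701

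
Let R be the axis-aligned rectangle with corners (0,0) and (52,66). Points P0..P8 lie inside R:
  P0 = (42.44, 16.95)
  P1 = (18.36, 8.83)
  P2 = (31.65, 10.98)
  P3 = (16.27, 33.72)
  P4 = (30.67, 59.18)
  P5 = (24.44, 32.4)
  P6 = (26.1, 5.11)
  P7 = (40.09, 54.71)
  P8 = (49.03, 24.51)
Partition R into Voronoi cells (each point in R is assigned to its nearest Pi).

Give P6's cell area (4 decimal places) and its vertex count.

1. box [0,52]×[0,66]: [(0, 0) (52, 0) (52, 66) (0, 66)]
2. ⊥bis P6·P0 via (34.27,11.03): [(0, 58.3249) (0, 0) (42.2624, 0)]  |A|=1232.4744
3. ⊥bis P6·P1 via (22.23,6.97): [(28.2045, 19.4008) (18.8801, 0) (42.2624, 0)]  |A|=226.8176
4. ⊥bis P6·P2 via (28.875,8.045): [(24.6614, 12.0289) (18.8801, 0) (37.3839, 0)]  |A|=111.29
5. ⊥bis P6·P3 via (21.185,19.415): [(24.6614, 12.0289) (18.8801, 0) (37.3839, 0)]  |A|=111.29
6. ⊥bis P6·P4 via (28.385,32.145): [(24.6614, 12.0289) (18.8801, 0) (37.3839, 0)]  |A|=111.29
7. ⊥bis P6·P5 via (25.27,18.755): [(24.6614, 12.0289) (18.8801, 0) (37.3839, 0)]  |A|=111.29
8. ⊥bis P6·P7 via (33.095,29.91): [(24.6614, 12.0289) (18.8801, 0) (37.3839, 0)]  |A|=111.29
9. ⊥bis P6·P8 via (37.565,14.81): [(24.6614, 12.0289) (18.8801, 0) (37.3839, 0)]  |A|=111.29
10. canonical 3-gon: [(24.6614, 12.0289) (18.8801, 0) (37.3839, 0)]
11. shoelace: 111.29

Area of P6's cell: 111.2900 (3 vertices)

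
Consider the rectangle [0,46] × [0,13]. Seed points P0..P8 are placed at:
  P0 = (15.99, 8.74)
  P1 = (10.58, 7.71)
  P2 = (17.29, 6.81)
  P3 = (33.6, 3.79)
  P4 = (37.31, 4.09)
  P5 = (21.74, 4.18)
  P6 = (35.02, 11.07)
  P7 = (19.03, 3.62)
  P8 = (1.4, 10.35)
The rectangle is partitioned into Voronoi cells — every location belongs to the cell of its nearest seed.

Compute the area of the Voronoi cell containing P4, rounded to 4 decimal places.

1. box [0,46]×[0,13]: [(0, 0) (46, 0) (46, 13) (0, 13)]
2. ⊥bis P4·P0 via (26.65,6.415): [(25.2509, 0) (46, 0) (46, 13) (28.0862, 13)]  |A|=251.309
3. ⊥bis P4·P1 via (23.945,5.9): [(25.2509, 0) (46, 0) (46, 13) (28.0862, 13)]  |A|=251.309
4. ⊥bis P4·P2 via (27.3,5.45): [(26.5595, 0) (46, 0) (46, 13) (28.3258, 13)]  |A|=241.2455
5. ⊥bis P4·P3 via (35.455,3.94): [(35.7736, 0) (46, 0) (46, 13) (34.7224, 13)]  |A|=139.7761
6. ⊥bis P4·P5 via (29.525,4.135): [(35.7736, 0) (46, 0) (46, 13) (34.7224, 13)]  |A|=139.7761
7. ⊥bis P4·P6 via (36.165,7.58): [(35.1866, 7.259) (35.7736, 0) (46, 0) (46, 10.8067)]  |A|=95.5451
8. ⊥bis P4·P7 via (28.17,3.855): [(35.1866, 7.259) (35.7736, 0) (46, 0) (46, 10.8067)]  |A|=95.5451
9. ⊥bis P4·P8 via (19.355,7.22): [(35.1866, 7.259) (35.7736, 0) (46, 0) (46, 10.8067)]  |A|=95.5451
10. canonical 4-gon: [(35.1866, 7.259) (35.7736, 0) (46, 0) (46, 10.8067)]
11. shoelace: 95.5451

Area of P4's cell: 95.5451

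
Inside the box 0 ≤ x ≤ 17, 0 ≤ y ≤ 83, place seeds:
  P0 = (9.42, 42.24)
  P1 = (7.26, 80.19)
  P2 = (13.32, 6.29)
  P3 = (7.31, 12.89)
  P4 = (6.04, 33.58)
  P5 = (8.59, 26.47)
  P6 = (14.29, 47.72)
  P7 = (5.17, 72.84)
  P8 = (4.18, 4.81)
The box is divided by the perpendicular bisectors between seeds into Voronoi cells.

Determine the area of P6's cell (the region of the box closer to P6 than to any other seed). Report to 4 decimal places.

Area of P6's cell: 201.8223

1. box [0,17]×[0,83]: [(0, 0) (17, 0) (17, 83) (0, 83)]
2. ⊥bis P6·P0 via (11.855,44.98): [(0, 55.5154) (17, 40.4077) (17, 83) (0, 83)]  |A|=595.6538
3. ⊥bis P6·P1 via (10.775,63.955): [(0, 61.6221) (0, 55.5154) (17, 40.4077) (17, 65.3028)]  |A|=263.5154
4. ⊥bis P6·P2 via (13.805,27.005): [(0, 61.6221) (0, 55.5154) (17, 40.4077) (17, 65.3028)]  |A|=263.5154
5. ⊥bis P6·P3 via (10.8,30.305): [(0, 61.6221) (0, 55.5154) (17, 40.4077) (17, 65.3028)]  |A|=263.5154
6. ⊥bis P6·P4 via (10.165,40.65): [(0, 61.6221) (0, 55.5154) (17, 40.4077) (17, 65.3028)]  |A|=263.5154
7. ⊥bis P6·P5 via (11.44,37.095): [(0, 61.6221) (0, 55.5154) (17, 40.4077) (17, 65.3028)]  |A|=263.5154
8. ⊥bis P6·P7 via (9.73,60.28): [(0, 56.7475) (0, 55.5154) (17, 40.4077) (17, 62.9194)]  |A|=201.8223
9. ⊥bis P6·P8 via (9.235,26.265): [(0, 56.7475) (0, 55.5154) (17, 40.4077) (17, 62.9194)]  |A|=201.8223
10. canonical 4-gon: [(0, 56.7475) (0, 55.5154) (17, 40.4077) (17, 62.9194)]
11. shoelace: 201.8223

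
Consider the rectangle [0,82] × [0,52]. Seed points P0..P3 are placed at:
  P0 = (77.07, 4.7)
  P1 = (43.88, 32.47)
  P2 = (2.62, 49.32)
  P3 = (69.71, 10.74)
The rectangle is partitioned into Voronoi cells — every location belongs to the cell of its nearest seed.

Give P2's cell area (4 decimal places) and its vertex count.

Area of P2's cell: 892.6888 (4 vertices)

1. box [0,82]×[0,52]: [(0, 0) (82, 0) (82, 52) (0, 52)]
2. ⊥bis P2·P0 via (39.845,27.01): [(0, 0) (23.6571, 0) (54.8222, 52) (0, 52)]  |A|=2040.4633
3. ⊥bis P2·P1 via (23.25,40.895): [(0, 0) (6.5491, 0) (27.7851, 52) (0, 52)]  |A|=892.6888
4. ⊥bis P2·P3 via (36.165,30.03): [(0, 0) (6.5491, 0) (27.7851, 52) (0, 52)]  |A|=892.6888
5. canonical 4-gon: [(0, 0) (6.5491, 0) (27.7851, 52) (0, 52)]
6. shoelace: 892.6888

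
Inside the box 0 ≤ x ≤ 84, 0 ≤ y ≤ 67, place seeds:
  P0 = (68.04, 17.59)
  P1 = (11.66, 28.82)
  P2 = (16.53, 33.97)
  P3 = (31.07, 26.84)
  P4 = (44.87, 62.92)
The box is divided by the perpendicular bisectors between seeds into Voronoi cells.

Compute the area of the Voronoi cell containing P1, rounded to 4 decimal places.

Area of P1's cell: 700.7043

1. box [0,84]×[0,67]: [(0, 0) (84, 0) (84, 67) (0, 67)]
2. ⊥bis P1·P0 via (39.85,23.205): [(0, 0) (35.2279, 0) (48.5733, 67) (0, 67)]  |A|=2807.3402
3. ⊥bis P1·P2 via (14.095,31.395): [(0, 44.7237) (0, 0) (35.2279, 0) (37.1406, 9.6024)]  |A|=999.6676
4. ⊥bis P1·P3 via (21.365,27.83): [(21.0571, 24.8114) (0, 44.7237) (0, 0) (18.5261, 0)]  |A|=700.7043
5. ⊥bis P1·P4 via (28.265,45.87): [(21.0571, 24.8114) (0, 44.7237) (0, 0) (18.5261, 0)]  |A|=700.7043
6. canonical 4-gon: [(21.0571, 24.8114) (0, 44.7237) (0, 0) (18.5261, 0)]
7. shoelace: 700.7043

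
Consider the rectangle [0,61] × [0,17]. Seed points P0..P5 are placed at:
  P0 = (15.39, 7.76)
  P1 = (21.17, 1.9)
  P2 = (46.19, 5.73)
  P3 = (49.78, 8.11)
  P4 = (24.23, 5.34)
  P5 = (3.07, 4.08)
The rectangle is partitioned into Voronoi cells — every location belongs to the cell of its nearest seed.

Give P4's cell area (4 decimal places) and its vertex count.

Area of P4's cell: 224.4292 (5 vertices)

1. box [0,61]×[0,17]: [(0, 0) (61, 0) (61, 17) (0, 17)]
2. ⊥bis P4·P0 via (19.81,6.55): [(18.0169, 0) (61, 0) (61, 17) (22.6707, 17)]  |A|=691.155
3. ⊥bis P4·P1 via (22.7,3.62): [(19.7309, 6.2611) (26.7695, 0) (61, 0) (61, 17) (22.6707, 17)]  |A|=663.7544
4. ⊥bis P4·P2 via (35.21,5.535): [(19.7309, 6.2611) (26.7695, 0) (35.3083, 0) (35.0064, 17) (22.6707, 17)]  |A|=224.4292
5. ⊥bis P4·P3 via (37.005,6.725): [(19.7309, 6.2611) (26.7695, 0) (35.3083, 0) (35.0064, 17) (22.6707, 17)]  |A|=224.4292
6. ⊥bis P4·P5 via (13.65,4.71): [(19.7309, 6.2611) (26.7695, 0) (35.3083, 0) (35.0064, 17) (22.6707, 17)]  |A|=224.4292
7. canonical 5-gon: [(19.7309, 6.2611) (26.7695, 0) (35.3083, 0) (35.0064, 17) (22.6707, 17)]
8. shoelace: 224.4292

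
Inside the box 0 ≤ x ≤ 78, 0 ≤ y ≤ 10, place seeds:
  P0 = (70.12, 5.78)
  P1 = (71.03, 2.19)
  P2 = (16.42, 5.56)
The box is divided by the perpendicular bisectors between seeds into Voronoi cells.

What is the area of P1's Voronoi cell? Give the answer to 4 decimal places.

1. box [0,78]×[0,10]: [(0, 0) (78, 0) (78, 10) (0, 10)]
2. ⊥bis P1·P0 via (70.575,3.985): [(54.854, 0) (78, 0) (78, 5.8671)]  |A|=67.9001
3. ⊥bis P1·P2 via (43.725,3.875): [(54.854, 0) (78, 0) (78, 5.8671)]  |A|=67.9001
4. canonical 3-gon: [(54.854, 0) (78, 0) (78, 5.8671)]
5. shoelace: 67.9001

Area of P1's cell: 67.9001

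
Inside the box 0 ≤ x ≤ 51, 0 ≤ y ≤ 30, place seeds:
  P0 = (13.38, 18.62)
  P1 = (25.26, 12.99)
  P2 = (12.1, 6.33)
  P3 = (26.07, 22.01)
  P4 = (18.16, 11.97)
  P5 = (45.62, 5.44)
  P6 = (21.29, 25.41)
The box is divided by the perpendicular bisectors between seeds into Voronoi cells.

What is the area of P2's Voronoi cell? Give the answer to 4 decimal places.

1. box [0,51]×[0,30]: [(0, 0) (51, 0) (51, 30) (0, 30)]
2. ⊥bis P2·P0 via (12.74,12.475): [(0, 13.8019) (0, 0) (51, 0) (51, 8.4902)]  |A|=568.4485
3. ⊥bis P2·P1 via (18.68,9.66): [(17.5066, 11.9786) (0, 13.8019) (0, 0) (23.5687, 0)]  |A|=261.9717
4. ⊥bis P2·P3 via (19.085,14.17): [(17.5066, 11.9786) (0, 13.8019) (0, 0) (23.5687, 0)]  |A|=261.9717
5. ⊥bis P2·P4 via (15.13,9.15): [(23.4768, 0.1816) (11.9598, 12.5563) (0, 13.8019) (0, 0) (23.5687, 0)]  |A|=230.9785
6. ⊥bis P2·P5 via (28.86,5.885): [(23.4768, 0.1816) (11.9598, 12.5563) (0, 13.8019) (0, 0) (23.5687, 0)]  |A|=230.9785
7. ⊥bis P2·P6 via (16.695,15.87): [(23.4768, 0.1816) (11.9598, 12.5563) (0, 13.8019) (0, 0) (23.5687, 0)]  |A|=230.9785
8. canonical 5-gon: [(23.4768, 0.1816) (11.9598, 12.5563) (0, 13.8019) (0, 0) (23.5687, 0)]
9. shoelace: 230.9785

Area of P2's cell: 230.9785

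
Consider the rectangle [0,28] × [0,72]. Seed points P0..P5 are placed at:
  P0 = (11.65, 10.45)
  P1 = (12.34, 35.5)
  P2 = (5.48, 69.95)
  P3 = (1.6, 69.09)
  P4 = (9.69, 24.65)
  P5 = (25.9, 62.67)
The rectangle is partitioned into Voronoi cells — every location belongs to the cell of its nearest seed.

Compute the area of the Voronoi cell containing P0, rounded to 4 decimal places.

Area of P0's cell: 504.2697

1. box [0,28]×[0,72]: [(0, 0) (28, 0) (28, 72) (0, 72)]
2. ⊥bis P0·P1 via (11.995,22.975): [(0, 23.3054) (0, 0) (28, 0) (28, 22.5341)]  |A|=641.7536
3. ⊥bis P0·P2 via (8.565,40.2): [(0, 23.3054) (0, 0) (28, 0) (28, 22.5341)]  |A|=641.7536
4. ⊥bis P0·P3 via (6.625,39.77): [(0, 23.3054) (0, 0) (28, 0) (28, 22.5341)]  |A|=641.7536
5. ⊥bis P0·P4 via (10.67,17.55): [(0, 16.0772) (0, 0) (28, 0) (28, 19.942)]  |A|=504.2697
6. ⊥bis P0·P5 via (18.775,36.56): [(0, 16.0772) (0, 0) (28, 0) (28, 19.942)]  |A|=504.2697
7. canonical 4-gon: [(0, 16.0772) (0, 0) (28, 0) (28, 19.942)]
8. shoelace: 504.2697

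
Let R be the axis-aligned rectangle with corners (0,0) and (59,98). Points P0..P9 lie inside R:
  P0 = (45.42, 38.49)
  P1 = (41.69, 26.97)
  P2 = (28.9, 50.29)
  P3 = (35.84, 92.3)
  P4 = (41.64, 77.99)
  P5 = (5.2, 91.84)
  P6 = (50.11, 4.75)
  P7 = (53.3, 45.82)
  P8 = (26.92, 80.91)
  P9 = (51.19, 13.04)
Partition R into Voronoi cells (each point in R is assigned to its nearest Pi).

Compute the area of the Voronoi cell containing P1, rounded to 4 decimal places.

1. box [0,59]×[0,98]: [(0, 0) (59, 0) (59, 98) (0, 98)]
2. ⊥bis P1·P0 via (43.555,32.73): [(0, 46.8324) (0, 0) (59, 0) (59, 27.7291)]  |A|=2199.5669
3. ⊥bis P1·P2 via (35.295,38.63): [(31.597, 36.6018) (0, 19.2722) (0, 0) (59, 0) (59, 27.7291)]  |A|=1764.1568
4. ⊥bis P1·P3 via (38.765,59.635): [(31.597, 36.6018) (0, 19.2722) (0, 0) (59, 0) (59, 27.7291)]  |A|=1764.1568
5. ⊥bis P1·P4 via (41.665,52.48): [(31.597, 36.6018) (0, 19.2722) (0, 0) (59, 0) (59, 27.7291)]  |A|=1764.1568
6. ⊥bis P1·P5 via (23.445,59.405): [(31.597, 36.6018) (0, 19.2722) (0, 0) (59, 0) (59, 27.7291)]  |A|=1764.1568
7. ⊥bis P1·P6 via (45.9,15.86): [(31.597, 36.6018) (0, 19.2722) (0, 0) (4.0462, 0) (59, 20.8241) (59, 27.7291)]  |A|=1191.9752
8. ⊥bis P1·P7 via (47.495,36.395): [(31.597, 36.6018) (0, 19.2722) (0, 0) (4.0462, 0) (59, 20.8241) (59, 27.7291)]  |A|=1191.9752
9. ⊥bis P1·P8 via (34.305,53.94): [(31.597, 36.6018) (0, 19.2722) (0, 0) (4.0462, 0) (59, 20.8241) (59, 27.7291)]  |A|=1191.9752
10. ⊥bis P1·P9 via (46.44,20.005): [(58.1633, 28.0001) (31.597, 36.6018) (0, 19.2722) (0, 0) (4.0462, 0) (33.4373, 11.1374)]  |A|=1093.3154
11. canonical 6-gon: [(58.1633, 28.0001) (31.597, 36.6018) (0, 19.2722) (0, 0) (4.0462, 0) (33.4373, 11.1374)]
12. shoelace: 1093.3154

Area of P1's cell: 1093.3154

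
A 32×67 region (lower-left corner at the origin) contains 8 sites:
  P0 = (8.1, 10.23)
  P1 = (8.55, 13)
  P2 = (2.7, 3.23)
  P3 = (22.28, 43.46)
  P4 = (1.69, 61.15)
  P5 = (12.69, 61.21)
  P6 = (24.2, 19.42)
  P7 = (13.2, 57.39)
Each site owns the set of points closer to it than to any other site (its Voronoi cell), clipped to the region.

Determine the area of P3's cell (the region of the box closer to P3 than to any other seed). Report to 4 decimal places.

1. box [0,32]×[0,67]: [(0, 0) (32, 0) (32, 67) (0, 67)]
2. ⊥bis P3·P0 via (15.19,26.845): [(0, 33.3269) (32, 19.6718) (32, 67) (0, 67)]  |A|=1296.0207
3. ⊥bis P3·P1 via (15.415,28.23): [(0, 35.1784) (32, 20.7542) (32, 67) (0, 67)]  |A|=1249.0781
4. ⊥bis P3·P2 via (12.49,23.345): [(0, 35.1784) (32, 20.7542) (32, 67) (0, 67)]  |A|=1249.0781
5. ⊥bis P3·P4 via (11.985,52.305): [(0, 38.3552) (0, 35.1784) (32, 20.7542) (32, 67) (24.6103, 67)]  |A|=896.6004
6. ⊥bis P3·P5 via (17.485,52.335): [(7.2684, 46.8151) (0, 38.3552) (0, 35.1784) (32, 20.7542) (32, 60.1772)]  |A|=737.6505
7. ⊥bis P3·P6 via (23.24,31.44): [(7.2684, 46.8151) (0, 38.3552) (0, 35.1784) (10.5433, 30.426) (32, 32.1396) (32, 60.1772)]  |A|=615.5037
8. ⊥bis P3·P7 via (17.74,50.425): [(0.9886, 39.5059) (0, 38.3552) (0, 35.1784) (10.5433, 30.426) (32, 32.1396) (32, 59.7201)]  |A|=559.9872
9. canonical 6-gon: [(0.9886, 39.5059) (0, 38.3552) (0, 35.1784) (10.5433, 30.426) (32, 32.1396) (32, 59.7201)]
10. shoelace: 559.9872

Area of P3's cell: 559.9872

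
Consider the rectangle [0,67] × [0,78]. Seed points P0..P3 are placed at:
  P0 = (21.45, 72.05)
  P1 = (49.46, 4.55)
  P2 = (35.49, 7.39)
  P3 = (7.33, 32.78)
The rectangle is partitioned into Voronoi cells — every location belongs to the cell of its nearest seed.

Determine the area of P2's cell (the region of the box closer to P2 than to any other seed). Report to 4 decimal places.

Area of P2's cell: 991.0782

1. box [0,67]×[0,78]: [(0, 0) (67, 0) (67, 78) (0, 78)]
2. ⊥bis P2·P0 via (28.47,39.72): [(0, 33.5381) (0, 0) (67, 0) (67, 48.0862)]  |A|=2734.4169
3. ⊥bis P2·P1 via (42.475,5.97): [(50.2997, 44.46) (0, 33.5381) (0, 0) (41.2613, 0)]  |A|=1760.72
4. ⊥bis P2·P3 via (21.41,20.085): [(50.2997, 44.46) (41.7046, 42.5937) (3.3007, 0) (41.2613, 0)]  |A|=991.0782
5. canonical 4-gon: [(50.2997, 44.46) (41.7046, 42.5937) (3.3007, 0) (41.2613, 0)]
6. shoelace: 991.0782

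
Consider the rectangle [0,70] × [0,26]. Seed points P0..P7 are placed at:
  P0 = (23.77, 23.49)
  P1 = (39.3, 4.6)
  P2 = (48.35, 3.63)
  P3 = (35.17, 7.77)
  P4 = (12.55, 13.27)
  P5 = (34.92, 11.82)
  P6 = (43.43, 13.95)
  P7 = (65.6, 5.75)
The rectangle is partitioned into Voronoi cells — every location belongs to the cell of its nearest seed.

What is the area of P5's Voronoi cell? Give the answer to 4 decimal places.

1. box [0,70]×[0,26]: [(0, 0) (70, 0) (70, 26) (0, 26)]
2. ⊥bis P5·P0 via (29.345,17.655): [(10.8666, 0) (70, 0) (70, 26) (38.0792, 26)]  |A|=1183.7044
3. ⊥bis P5·P1 via (37.11,8.21): [(10.8666, 0) (23.5766, 0) (66.4351, 26) (38.0792, 26)]  |A|=533.8564
4. ⊥bis P5·P2 via (41.635,7.725): [(10.8666, 0) (23.5766, 0) (44.7614, 12.8517) (52.7796, 26) (38.0792, 26)]  |A|=444.0836
5. ⊥bis P5·P3 via (35.045,9.795): [(20.1565, 8.876) (40.2526, 10.1165) (44.7614, 12.8517) (52.7796, 26) (38.0792, 26)]  |A|=296.3696
6. ⊥bis P5·P4 via (23.735,12.545): [(23.7177, 12.2785) (23.5106, 9.083) (40.2526, 10.1165) (44.7614, 12.8517) (52.7796, 26) (38.0792, 26)]  |A|=291.0322
7. ⊥bis P5·P6 via (39.175,12.885): [(36.3144, 24.3139) (23.7177, 12.2785) (23.5106, 9.083) (39.8738, 10.0931)]  |A|=137.0263
8. ⊥bis P5·P7 via (50.26,8.785): [(36.3144, 24.3139) (23.7177, 12.2785) (23.5106, 9.083) (39.8738, 10.0931)]  |A|=137.0263
9. canonical 4-gon: [(36.3144, 24.3139) (23.7177, 12.2785) (23.5106, 9.083) (39.8738, 10.0931)]
10. shoelace: 137.0263

Area of P5's cell: 137.0263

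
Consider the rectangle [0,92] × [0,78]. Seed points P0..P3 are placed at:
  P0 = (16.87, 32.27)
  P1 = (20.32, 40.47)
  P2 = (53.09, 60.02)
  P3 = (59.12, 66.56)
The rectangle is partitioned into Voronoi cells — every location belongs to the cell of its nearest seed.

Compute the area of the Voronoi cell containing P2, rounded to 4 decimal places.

Area of P2's cell: 2511.0312

1. box [0,92]×[0,78]: [(0, 0) (92, 0) (92, 78) (0, 78)]
2. ⊥bis P2·P0 via (34.98,46.145): [(70.3341, 0) (92, 0) (92, 78) (10.5743, 78)]  |A|=4020.5762
3. ⊥bis P2·P1 via (36.705,50.245): [(53.8255, 21.5474) (70.3341, 0) (92, 0) (92, 78) (20.1469, 78)]  |A|=3750.377
4. ⊥bis P2·P3 via (56.105,63.29): [(53.8255, 21.5474) (70.3341, 0) (92, 0) (92, 30.1942) (40.1509, 78) (20.1469, 78)]  |A|=2511.0312
5. canonical 6-gon: [(53.8255, 21.5474) (70.3341, 0) (92, 0) (92, 30.1942) (40.1509, 78) (20.1469, 78)]
6. shoelace: 2511.0312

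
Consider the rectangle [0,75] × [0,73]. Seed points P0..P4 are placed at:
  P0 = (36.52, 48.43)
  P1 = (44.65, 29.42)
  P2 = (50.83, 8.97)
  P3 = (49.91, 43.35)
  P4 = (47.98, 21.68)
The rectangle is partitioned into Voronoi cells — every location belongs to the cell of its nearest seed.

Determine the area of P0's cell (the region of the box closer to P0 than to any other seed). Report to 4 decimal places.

Area of P0's cell: 1954.9810

1. box [0,75]×[0,73]: [(0, 0) (75, 0) (75, 73) (0, 73)]
2. ⊥bis P0·P1 via (40.585,38.925): [(0, 21.568) (75, 53.6433) (75, 73) (0, 73)]  |A|=2654.5771
3. ⊥bis P0·P2 via (43.675,28.7): [(0, 21.568) (75, 53.6433) (75, 73) (0, 73)]  |A|=2654.5771
4. ⊥bis P0·P3 via (43.215,45.89): [(0, 21.568) (40.5702, 38.9187) (53.5002, 73) (0, 73)]  |A|=1954.981
5. ⊥bis P0·P4 via (42.25,35.055): [(0, 21.568) (40.5702, 38.9187) (53.5002, 73) (0, 73)]  |A|=1954.981
6. canonical 4-gon: [(0, 21.568) (40.5702, 38.9187) (53.5002, 73) (0, 73)]
7. shoelace: 1954.981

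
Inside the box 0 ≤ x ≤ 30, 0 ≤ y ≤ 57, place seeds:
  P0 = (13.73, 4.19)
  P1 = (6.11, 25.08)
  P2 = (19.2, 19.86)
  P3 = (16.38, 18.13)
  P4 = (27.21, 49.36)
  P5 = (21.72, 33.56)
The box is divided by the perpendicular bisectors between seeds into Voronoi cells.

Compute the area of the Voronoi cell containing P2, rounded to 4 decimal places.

1. box [0,30]×[0,57]: [(0, 0) (30, 0) (30, 57) (0, 57)]
2. ⊥bis P2·P0 via (16.465,12.025): [(0, 17.7725) (30, 7.3003) (30, 57) (0, 57)]  |A|=1333.9082
3. ⊥bis P2·P1 via (12.655,22.47): [(9.4643, 14.4688) (30, 7.3003) (30, 57) (26.4248, 57)]  |A|=586.3386
4. ⊥bis P2·P3 via (17.79,18.995): [(13.8381, 25.4368) (23.5922, 9.5371) (30, 7.3003) (30, 57) (26.4248, 57)]  |A|=498.0756
5. ⊥bis P2·P4 via (23.205,34.61): [(18.0539, 36.0087) (13.8381, 25.4368) (23.5922, 9.5371) (30, 7.3003) (30, 32.765)]  |A|=315.7946
6. ⊥bis P2·P5 via (20.46,26.71): [(14.7637, 27.7578) (13.8381, 25.4368) (23.5922, 9.5371) (30, 7.3003) (30, 24.9552)]  |A|=201.6793
7. canonical 5-gon: [(14.7637, 27.7578) (13.8381, 25.4368) (23.5922, 9.5371) (30, 7.3003) (30, 24.9552)]
8. shoelace: 201.6793

Area of P2's cell: 201.6793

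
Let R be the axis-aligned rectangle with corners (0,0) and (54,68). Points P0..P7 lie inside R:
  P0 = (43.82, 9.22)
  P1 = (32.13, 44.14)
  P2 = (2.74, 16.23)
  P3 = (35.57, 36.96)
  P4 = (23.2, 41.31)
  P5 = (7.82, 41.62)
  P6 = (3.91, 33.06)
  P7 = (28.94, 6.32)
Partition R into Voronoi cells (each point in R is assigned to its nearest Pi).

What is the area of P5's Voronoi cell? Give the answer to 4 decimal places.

1. box [0,54]×[0,68]: [(0, 0) (54, 0) (54, 68) (0, 68)]
2. ⊥bis P5·P0 via (25.82,25.42): [(0, 0) (2.942, 0) (54, 56.7311) (54, 68) (0, 68)]  |A|=2223.7115
3. ⊥bis P5·P1 via (19.975,42.88): [(0, 0) (2.942, 0) (22.2017, 21.3996) (17.371, 68) (0, 68)]  |A|=1191.0841
4. ⊥bis P5·P2 via (5.28,28.925): [(0, 29.9814) (21.7635, 25.627) (17.371, 68) (0, 68)]  |A|=781.7394
5. ⊥bis P5·P3 via (21.695,39.29): [(0, 29.9814) (19.4774, 26.0844) (20.8616, 34.3271) (17.371, 68) (0, 68)]  |A|=772.0011
6. ⊥bis P5·P4 via (15.51,41.465): [(0, 29.9814) (15.2172, 26.9368) (16.0448, 68) (0, 68)]  |A|=618.694
7. ⊥bis P5·P6 via (5.865,37.34): [(0, 40.019) (15.3396, 33.0122) (16.0448, 68) (0, 68)]  |A|=495.2958
8. ⊥bis P5·P7 via (18.38,23.97): [(0, 40.019) (15.3396, 33.0122) (16.0448, 68) (0, 68)]  |A|=495.2958
9. canonical 4-gon: [(0, 40.019) (15.3396, 33.0122) (16.0448, 68) (0, 68)]
10. shoelace: 495.2958

Area of P5's cell: 495.2958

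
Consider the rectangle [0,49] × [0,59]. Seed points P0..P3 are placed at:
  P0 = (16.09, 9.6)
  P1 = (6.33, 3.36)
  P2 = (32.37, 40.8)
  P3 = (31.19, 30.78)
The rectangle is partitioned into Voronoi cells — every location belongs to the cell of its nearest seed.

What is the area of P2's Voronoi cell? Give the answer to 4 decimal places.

1. box [0,49]×[0,59]: [(0, 0) (49, 0) (49, 59) (0, 59)]
2. ⊥bis P2·P0 via (24.23,25.2): [(0, 37.8431) (49, 12.2751) (49, 59) (0, 59)]  |A|=1663.1033
3. ⊥bis P2·P1 via (19.35,22.08): [(0, 37.8431) (49, 12.2751) (49, 59) (0, 59)]  |A|=1663.1033
4. ⊥bis P2·P3 via (31.78,35.79): [(0, 39.5326) (49, 33.7621) (49, 59) (0, 59)]  |A|=1095.2811
5. canonical 4-gon: [(0, 39.5326) (49, 33.7621) (49, 59) (0, 59)]
6. shoelace: 1095.2811

Area of P2's cell: 1095.2811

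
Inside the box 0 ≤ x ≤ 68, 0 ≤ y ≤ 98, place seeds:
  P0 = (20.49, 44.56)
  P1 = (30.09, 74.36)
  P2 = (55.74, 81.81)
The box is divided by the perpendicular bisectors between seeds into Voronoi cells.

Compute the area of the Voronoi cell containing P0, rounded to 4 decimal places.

1. box [0,68]×[0,98]: [(0, 0) (68, 0) (68, 98) (0, 98)]
2. ⊥bis P0·P1 via (25.29,59.46): [(0, 67.6071) (0, 0) (68, 0) (68, 45.7011)]  |A|=3852.4784
3. ⊥bis P0·P2 via (38.115,63.185): [(50.7024, 51.2735) (0, 67.6071) (0, 0) (68, 0) (68, 34.9046)]  |A|=3759.1013
4. canonical 5-gon: [(50.7024, 51.2735) (0, 67.6071) (0, 0) (68, 0) (68, 34.9046)]
5. shoelace: 3759.1013

Area of P0's cell: 3759.1013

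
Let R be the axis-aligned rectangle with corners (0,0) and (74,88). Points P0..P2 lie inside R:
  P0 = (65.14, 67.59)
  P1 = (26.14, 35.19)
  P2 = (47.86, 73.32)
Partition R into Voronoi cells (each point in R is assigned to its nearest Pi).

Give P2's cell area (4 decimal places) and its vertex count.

Area of P2's cell: 1572.0237 (4 vertices)

1. box [0,74]×[0,88]: [(0, 0) (74, 0) (74, 88) (0, 88)]
2. ⊥bis P2·P0 via (56.5,70.455): [(0, 0) (33.1373, 0) (62.3179, 88) (0, 88)]  |A|=4200.0284
3. ⊥bis P2·P1 via (37,54.255): [(0, 75.3313) (48.8835, 47.4858) (62.3179, 88) (0, 88)]  |A|=1572.0237
4. canonical 4-gon: [(0, 75.3313) (48.8835, 47.4858) (62.3179, 88) (0, 88)]
5. shoelace: 1572.0237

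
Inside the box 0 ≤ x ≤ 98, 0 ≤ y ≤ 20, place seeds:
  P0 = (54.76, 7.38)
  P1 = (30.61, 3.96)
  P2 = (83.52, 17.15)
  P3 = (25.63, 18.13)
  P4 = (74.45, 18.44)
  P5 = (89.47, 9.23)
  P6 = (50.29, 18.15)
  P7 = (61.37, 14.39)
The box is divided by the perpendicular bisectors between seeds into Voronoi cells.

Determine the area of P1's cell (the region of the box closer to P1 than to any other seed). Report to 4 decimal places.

1. box [0,98]×[0,20]: [(0, 0) (98, 0) (98, 20) (0, 20)]
2. ⊥bis P1·P0 via (42.685,5.67): [(0, 0) (43.488, 0) (40.6557, 20) (0, 20)]  |A|=841.4361
3. ⊥bis P1·P2 via (57.065,10.555): [(0, 0) (43.488, 0) (40.6557, 20) (0, 20)]  |A|=841.4361
4. ⊥bis P1·P3 via (28.12,11.045): [(0, 1.1623) (0, 0) (43.488, 0) (41.2694, 15.6663)]  |A|=364.6319
5. ⊥bis P1·P4 via (52.53,11.2): [(0, 1.1623) (0, 0) (43.488, 0) (41.2694, 15.6663)]  |A|=364.6319
6. ⊥bis P1·P5 via (60.04,6.595): [(0, 1.1623) (0, 0) (43.488, 0) (41.2694, 15.6663)]  |A|=364.6319
7. ⊥bis P1·P6 via (40.45,11.055): [(37.9629, 14.5043) (0, 1.1623) (0, 0) (43.488, 0) (42.2823, 8.5138)]  |A|=352.2188
8. ⊥bis P1·P7 via (45.99,9.175): [(37.9629, 14.5043) (0, 1.1623) (0, 0) (43.488, 0) (42.2823, 8.5138)]  |A|=352.2188
9. canonical 5-gon: [(37.9629, 14.5043) (0, 1.1623) (0, 0) (43.488, 0) (42.2823, 8.5138)]
10. shoelace: 352.2188

Area of P1's cell: 352.2188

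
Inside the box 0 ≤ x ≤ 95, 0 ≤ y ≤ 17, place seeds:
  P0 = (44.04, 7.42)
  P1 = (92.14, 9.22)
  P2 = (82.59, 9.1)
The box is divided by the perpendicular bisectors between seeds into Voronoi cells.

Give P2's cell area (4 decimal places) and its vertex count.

1. box [0,95]×[0,17]: [(0, 0) (95, 0) (95, 17) (0, 17)]
2. ⊥bis P2·P0 via (63.315,8.26): [(63.675, 0) (95, 0) (95, 17) (62.9341, 17)]  |A|=538.8228
3. ⊥bis P2·P1 via (87.365,9.16): [(63.675, 0) (87.4801, 0) (87.2665, 17) (62.9341, 17)]  |A|=409.1688
4. canonical 4-gon: [(63.675, 0) (87.4801, 0) (87.2665, 17) (62.9341, 17)]
5. shoelace: 409.1688

Area of P2's cell: 409.1688 (4 vertices)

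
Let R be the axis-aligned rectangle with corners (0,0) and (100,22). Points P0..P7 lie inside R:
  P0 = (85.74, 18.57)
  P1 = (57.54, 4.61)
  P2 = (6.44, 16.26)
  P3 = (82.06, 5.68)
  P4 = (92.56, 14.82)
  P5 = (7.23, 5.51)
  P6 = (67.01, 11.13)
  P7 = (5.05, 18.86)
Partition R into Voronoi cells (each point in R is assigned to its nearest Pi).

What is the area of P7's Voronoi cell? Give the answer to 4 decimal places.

1. box [0,100]×[0,22]: [(0, 0) (100, 0) (100, 22) (0, 22)]
2. ⊥bis P7·P0 via (45.395,18.715): [(0, 0) (45.3277, 0) (45.4068, 22) (0, 22)]  |A|=998.08
3. ⊥bis P7·P1 via (31.295,11.735): [(0, 0) (28.1092, 0) (34.0817, 22) (0, 22)]  |A|=684.1002
4. ⊥bis P7·P2 via (5.745,17.56): [(0, 14.4886) (14.05, 22) (0, 22)]  |A|=52.7675
5. ⊥bis P7·P3 via (43.555,12.27): [(0, 14.4886) (14.05, 22) (0, 22)]  |A|=52.7675
6. ⊥bis P7·P4 via (48.805,16.84): [(0, 14.4886) (14.05, 22) (0, 22)]  |A|=52.7675
7. ⊥bis P7·P5 via (6.14,12.185): [(0, 14.4886) (14.05, 22) (0, 22)]  |A|=52.7675
8. ⊥bis P7·P6 via (36.03,14.995): [(0, 14.4886) (14.05, 22) (0, 22)]  |A|=52.7675
9. canonical 3-gon: [(0, 14.4886) (14.05, 22) (0, 22)]
10. shoelace: 52.7675

Area of P7's cell: 52.7675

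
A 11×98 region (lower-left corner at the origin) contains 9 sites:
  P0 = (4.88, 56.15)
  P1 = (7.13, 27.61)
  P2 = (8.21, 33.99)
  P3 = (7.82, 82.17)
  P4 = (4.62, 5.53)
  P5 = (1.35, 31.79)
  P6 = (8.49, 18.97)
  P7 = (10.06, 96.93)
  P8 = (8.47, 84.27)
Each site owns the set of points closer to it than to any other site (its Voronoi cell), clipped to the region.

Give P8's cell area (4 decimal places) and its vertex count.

1. box [0,11]×[0,98]: [(0, 0) (11, 0) (11, 98) (0, 98)]
2. ⊥bis P8·P0 via (6.675,70.21): [(0, 71.0622) (11, 69.6578) (11, 98) (0, 98)]  |A|=304.0399
3. ⊥bis P8·P1 via (7.8,55.94): [(0, 71.0622) (11, 69.6578) (11, 98) (0, 98)]  |A|=304.0399
4. ⊥bis P8·P2 via (8.34,59.13): [(0, 71.0622) (11, 69.6578) (11, 98) (0, 98)]  |A|=304.0399
5. ⊥bis P8·P3 via (8.145,83.22): [(0, 85.7411) (11, 82.3363) (11, 98) (0, 98)]  |A|=153.5744
6. ⊥bis P8·P4 via (6.545,44.9): [(0, 85.7411) (11, 82.3363) (11, 98) (0, 98)]  |A|=153.5744
7. ⊥bis P8·P5 via (4.91,58.03): [(0, 85.7411) (11, 82.3363) (11, 98) (0, 98)]  |A|=153.5744
8. ⊥bis P8·P6 via (8.48,51.62): [(0, 85.7411) (11, 82.3363) (11, 98) (0, 98)]  |A|=153.5744
9. ⊥bis P8·P7 via (9.265,90.6): [(0, 91.7636) (0, 85.7411) (11, 82.3363) (11, 90.3821)]  |A|=77.3758
10. canonical 4-gon: [(0, 91.7636) (0, 85.7411) (11, 82.3363) (11, 90.3821)]
11. shoelace: 77.3758

Area of P8's cell: 77.3758 (4 vertices)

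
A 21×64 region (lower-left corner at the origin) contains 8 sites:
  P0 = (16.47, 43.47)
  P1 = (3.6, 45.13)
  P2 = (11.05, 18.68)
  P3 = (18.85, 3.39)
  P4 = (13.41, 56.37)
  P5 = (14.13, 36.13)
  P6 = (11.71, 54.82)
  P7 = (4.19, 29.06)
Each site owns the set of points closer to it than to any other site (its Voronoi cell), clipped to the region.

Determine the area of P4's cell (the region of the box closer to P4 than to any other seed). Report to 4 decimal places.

1. box [0,21]×[0,64]: [(0, 0) (21, 0) (21, 64) (0, 64)]
2. ⊥bis P4·P0 via (14.94,49.92): [(0, 46.3761) (21, 51.3575) (21, 64) (0, 64)]  |A|=317.7974
3. ⊥bis P4·P1 via (8.505,50.75): [(0, 58.173) (10.6279, 48.8971) (21, 51.3575) (21, 64) (0, 64)]  |A|=255.1092
4. ⊥bis P4·P2 via (12.23,37.525): [(0, 58.173) (10.6279, 48.8971) (21, 51.3575) (21, 64) (0, 64)]  |A|=255.1092
5. ⊥bis P4·P3 via (16.13,29.88): [(0, 58.173) (10.6279, 48.8971) (21, 51.3575) (21, 64) (0, 64)]  |A|=255.1092
6. ⊥bis P4·P5 via (13.77,46.25): [(0, 58.173) (10.6279, 48.8971) (21, 51.3575) (21, 64) (0, 64)]  |A|=255.1092
7. ⊥bis P4·P6 via (12.56,55.595): [(17.2374, 50.465) (21, 51.3575) (21, 64) (4.8966, 64)]  |A|=132.7644
8. ⊥bis P4·P7 via (8.8,42.715): [(17.2374, 50.465) (21, 51.3575) (21, 64) (4.8966, 64)]  |A|=132.7644
9. canonical 4-gon: [(17.2374, 50.465) (21, 51.3575) (21, 64) (4.8966, 64)]
10. shoelace: 132.7644

Area of P4's cell: 132.7644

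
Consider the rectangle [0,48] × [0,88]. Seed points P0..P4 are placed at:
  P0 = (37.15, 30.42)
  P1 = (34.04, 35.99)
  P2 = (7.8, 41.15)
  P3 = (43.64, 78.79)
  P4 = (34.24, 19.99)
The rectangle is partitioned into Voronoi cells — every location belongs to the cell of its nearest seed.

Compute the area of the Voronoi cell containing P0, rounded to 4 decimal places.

Area of P0's cell: 201.2710

1. box [0,48]×[0,88]: [(0, 0) (48, 0) (48, 88) (0, 88)]
2. ⊥bis P0·P1 via (35.595,33.205): [(0, 13.3306) (0, 0) (48, 0) (48, 40.1313)]  |A|=1283.0857
3. ⊥bis P0·P2 via (22.475,35.785): [(17.9249, 23.3389) (9.3924, 0) (48, 0) (48, 40.1313)]  |A|=1054.0065
4. ⊥bis P0·P3 via (40.395,54.605): [(17.9249, 23.3389) (9.3924, 0) (48, 0) (48, 40.1313)]  |A|=1054.0065
5. ⊥bis P0·P4 via (35.695,25.205): [(26.0744, 27.8892) (48, 21.7719) (48, 40.1313)]  |A|=201.271
6. canonical 3-gon: [(26.0744, 27.8892) (48, 21.7719) (48, 40.1313)]
7. shoelace: 201.271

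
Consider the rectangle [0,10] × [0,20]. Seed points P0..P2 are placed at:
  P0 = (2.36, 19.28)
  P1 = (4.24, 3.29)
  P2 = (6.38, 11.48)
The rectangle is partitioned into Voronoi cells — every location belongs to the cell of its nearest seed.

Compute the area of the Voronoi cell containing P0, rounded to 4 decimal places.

Area of P0's cell: 42.9531

1. box [0,10]×[0,20]: [(0, 0) (10, 0) (10, 20) (0, 20)]
2. ⊥bis P0·P1 via (3.3,11.285): [(0, 10.897) (10, 12.0727) (10, 20) (0, 20)]  |A|=85.1513
3. ⊥bis P0·P2 via (4.37,15.38): [(0, 13.1278) (10, 18.2816) (10, 20) (0, 20)]  |A|=42.9531
4. canonical 4-gon: [(0, 13.1278) (10, 18.2816) (10, 20) (0, 20)]
5. shoelace: 42.9531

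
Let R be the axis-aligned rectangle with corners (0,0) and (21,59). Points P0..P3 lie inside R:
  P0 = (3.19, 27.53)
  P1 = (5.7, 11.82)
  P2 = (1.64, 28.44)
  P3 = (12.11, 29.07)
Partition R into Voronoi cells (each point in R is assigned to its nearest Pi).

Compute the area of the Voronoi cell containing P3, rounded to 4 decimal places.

Area of P3's cell: 585.3840

1. box [0,21]×[0,59]: [(0, 0) (21, 0) (21, 59) (0, 59)]
2. ⊥bis P3·P0 via (7.65,28.3): [(12.5359, 0) (21, 0) (21, 59) (2.3498, 59)]  |A|=799.8733
3. ⊥bis P3·P1 via (8.905,20.445): [(9.0131, 20.4048) (21, 15.9506) (21, 59) (2.3498, 59)]  |A|=617.9195
4. ⊥bis P3·P2 via (6.875,28.755): [(6.5024, 34.9471) (9.0131, 20.4048) (21, 15.9506) (21, 59) (5.0551, 59)]  |A|=585.384
5. canonical 5-gon: [(6.5024, 34.9471) (9.0131, 20.4048) (21, 15.9506) (21, 59) (5.0551, 59)]
6. shoelace: 585.384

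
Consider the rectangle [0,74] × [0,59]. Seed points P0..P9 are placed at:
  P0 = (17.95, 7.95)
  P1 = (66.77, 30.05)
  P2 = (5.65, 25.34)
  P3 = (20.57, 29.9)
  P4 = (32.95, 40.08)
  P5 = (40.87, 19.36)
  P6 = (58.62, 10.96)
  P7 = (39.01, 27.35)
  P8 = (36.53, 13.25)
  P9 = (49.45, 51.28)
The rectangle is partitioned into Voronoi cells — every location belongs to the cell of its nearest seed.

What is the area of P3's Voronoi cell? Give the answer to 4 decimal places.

Area of P3's cell: 483.5295

1. box [0,74]×[0,59]: [(0, 0) (74, 0) (74, 59) (0, 59)]
2. ⊥bis P3·P0 via (19.26,18.925): [(0, 21.2239) (74, 12.3911) (74, 59) (0, 59)]  |A|=3122.2439
3. ⊥bis P3·P1 via (43.67,29.975): [(0, 21.2239) (43.7154, 16.006) (43.5758, 59) (0, 59)]  |A|=1762.4466
4. ⊥bis P3·P2 via (13.11,27.62): [(15.6352, 19.3577) (43.7154, 16.006) (43.5758, 59) (3.5193, 59)]  |A|=1397.3707
5. ⊥bis P3·P4 via (26.76,34.99): [(15.6352, 19.3577) (42.2241, 16.184) (7.0167, 59) (3.5193, 59)]  |A|=582.6688
6. ⊥bis P3·P5 via (30.72,24.63): [(15.6352, 19.3577) (27.262, 17.9699) (32.4845, 28.0284) (7.0167, 59) (3.5193, 59)]  |A|=502.7568
7. ⊥bis P3·P6 via (39.595,20.43): [(15.6352, 19.3577) (27.262, 17.9699) (32.4845, 28.0284) (7.0167, 59) (3.5193, 59)]  |A|=502.7568
8. ⊥bis P3·P7 via (29.79,28.625): [(15.6352, 19.3577) (27.262, 17.9699) (28.6994, 20.7383) (30.1073, 30.9193) (7.0167, 59) (3.5193, 59)]  |A|=488.6205
9. ⊥bis P3·P8 via (28.55,21.575): [(15.6352, 19.3577) (25.0628, 18.2324) (28.8556, 21.8679) (30.1073, 30.9193) (7.0167, 59) (3.5193, 59)]  |A|=483.5295
10. ⊥bis P3·P9 via (35.01,40.59): [(15.6352, 19.3577) (25.0628, 18.2324) (28.8556, 21.8679) (30.1073, 30.9193) (7.0167, 59) (3.5193, 59)]  |A|=483.5295
11. canonical 6-gon: [(15.6352, 19.3577) (25.0628, 18.2324) (28.8556, 21.8679) (30.1073, 30.9193) (7.0167, 59) (3.5193, 59)]
12. shoelace: 483.5295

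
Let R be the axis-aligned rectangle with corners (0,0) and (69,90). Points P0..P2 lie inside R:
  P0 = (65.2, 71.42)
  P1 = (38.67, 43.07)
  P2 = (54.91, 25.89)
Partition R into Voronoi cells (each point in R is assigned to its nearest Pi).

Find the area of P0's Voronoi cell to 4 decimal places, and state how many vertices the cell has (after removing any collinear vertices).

1. box [0,69]×[0,90]: [(0, 0) (69, 0) (69, 90) (0, 90)]
2. ⊥bis P0·P1 via (51.935,57.245): [(69, 41.2755) (69, 90) (16.933, 90)]  |A|=1268.4696
3. ⊥bis P0·P2 via (60.055,48.655): [(61.4516, 48.3394) (69, 46.6334) (69, 90) (16.933, 90)]  |A|=1248.2479
4. canonical 4-gon: [(61.4516, 48.3394) (69, 46.6334) (69, 90) (16.933, 90)]
5. shoelace: 1248.2479

Area of P0's cell: 1248.2479 (4 vertices)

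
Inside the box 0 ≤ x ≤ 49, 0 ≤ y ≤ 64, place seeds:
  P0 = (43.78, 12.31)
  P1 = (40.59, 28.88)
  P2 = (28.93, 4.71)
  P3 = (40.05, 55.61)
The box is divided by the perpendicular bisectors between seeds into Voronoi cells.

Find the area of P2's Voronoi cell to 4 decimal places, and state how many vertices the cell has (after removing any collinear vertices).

1. box [0,49]×[0,64]: [(0, 0) (49, 0) (49, 64) (0, 64)]
2. ⊥bis P2·P0 via (36.355,8.51): [(0, 0) (40.7103, 0) (7.9561, 64) (0, 64)]  |A|=1557.3236
3. ⊥bis P2·P1 via (34.76,16.795): [(0, 33.5638) (0, 0) (40.7103, 0) (31.2477, 18.4894)]  |A|=900.7498
4. ⊥bis P2·P3 via (34.49,30.16): [(0, 33.5638) (0, 0) (40.7103, 0) (31.2477, 18.4894)]  |A|=900.7498
5. canonical 4-gon: [(0, 33.5638) (0, 0) (40.7103, 0) (31.2477, 18.4894)]
6. shoelace: 900.7498

Area of P2's cell: 900.7498 (4 vertices)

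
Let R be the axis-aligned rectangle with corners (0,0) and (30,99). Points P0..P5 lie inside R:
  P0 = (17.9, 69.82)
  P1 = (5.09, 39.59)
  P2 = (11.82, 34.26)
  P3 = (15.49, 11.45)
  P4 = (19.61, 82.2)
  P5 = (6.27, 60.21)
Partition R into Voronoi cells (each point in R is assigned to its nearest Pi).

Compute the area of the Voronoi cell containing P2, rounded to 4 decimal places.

Area of P2's cell: 583.4149

1. box [0,30]×[0,99]: [(0, 0) (30, 0) (30, 99) (0, 99)]
2. ⊥bis P2·P0 via (14.86,52.04): [(0, 54.5807) (0, 0) (30, 0) (30, 49.4514)]  |A|=1560.4819
3. ⊥bis P2·P1 via (8.455,36.925): [(19.7619, 51.2019) (0, 26.2492) (0, 0) (30, 0) (30, 49.4514)]  |A|=1280.5385
4. ⊥bis P2·P3 via (13.655,22.855): [(19.7619, 51.2019) (0, 26.2492) (0, 20.658) (30, 25.4848) (30, 49.4514)]  |A|=588.3964
5. ⊥bis P2·P4 via (15.715,58.23): [(19.7619, 51.2019) (0, 26.2492) (0, 20.658) (30, 25.4848) (30, 49.4514)]  |A|=588.3964
6. ⊥bis P2·P5 via (9.045,47.235): [(24.1138, 50.4578) (18.165, 49.1855) (0, 26.2492) (0, 20.658) (30, 25.4848) (30, 49.4514)]  |A|=583.4149
7. canonical 6-gon: [(24.1138, 50.4578) (18.165, 49.1855) (0, 26.2492) (0, 20.658) (30, 25.4848) (30, 49.4514)]
8. shoelace: 583.4149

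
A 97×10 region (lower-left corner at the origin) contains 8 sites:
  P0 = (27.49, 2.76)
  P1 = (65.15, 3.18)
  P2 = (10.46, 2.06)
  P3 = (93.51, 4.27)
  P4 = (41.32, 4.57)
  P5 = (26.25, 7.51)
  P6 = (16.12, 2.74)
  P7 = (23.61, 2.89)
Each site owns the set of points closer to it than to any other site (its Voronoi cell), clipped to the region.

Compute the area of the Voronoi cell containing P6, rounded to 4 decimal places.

Area of P6's cell: 67.6691

1. box [0,97]×[0,10]: [(0, 0) (97, 0) (97, 10) (0, 10)]
2. ⊥bis P6·P0 via (21.805,2.75): [(0, 0) (21.8098, 0) (21.7922, 10) (0, 10)]  |A|=218.0104
3. ⊥bis P6·P1 via (40.635,2.96): [(0, 0) (21.8098, 0) (21.7922, 10) (0, 10)]  |A|=218.0104
4. ⊥bis P6·P2 via (13.29,2.4): [(13.5783, 0) (21.8098, 0) (21.7922, 10) (12.3769, 10)]  |A|=88.2341
5. ⊥bis P6·P3 via (54.815,3.505): [(13.5783, 0) (21.8098, 0) (21.7922, 10) (12.3769, 10)]  |A|=88.2341
6. ⊥bis P6·P4 via (28.72,3.655): [(13.5783, 0) (21.8098, 0) (21.7922, 10) (12.3769, 10)]  |A|=88.2341
7. ⊥bis P6·P5 via (21.185,5.125): [(13.5783, 0) (21.8098, 0) (21.8031, 3.8123) (18.8895, 10) (12.3769, 10)]  |A|=79.2533
8. ⊥bis P6·P7 via (19.865,2.815): [(13.5783, 0) (19.9214, 0) (19.758, 8.1554) (18.8895, 10) (12.3769, 10)]  |A|=67.6691
9. canonical 5-gon: [(13.5783, 0) (19.9214, 0) (19.758, 8.1554) (18.8895, 10) (12.3769, 10)]
10. shoelace: 67.6691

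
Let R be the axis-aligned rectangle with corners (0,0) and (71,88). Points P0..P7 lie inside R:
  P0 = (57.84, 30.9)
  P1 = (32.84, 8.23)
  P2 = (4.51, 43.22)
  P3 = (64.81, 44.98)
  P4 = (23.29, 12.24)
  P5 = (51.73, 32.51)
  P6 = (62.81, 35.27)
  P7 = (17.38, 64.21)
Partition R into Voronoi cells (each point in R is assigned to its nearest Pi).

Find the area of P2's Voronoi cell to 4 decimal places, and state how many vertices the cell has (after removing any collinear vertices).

1. box [0,71]×[0,88]: [(0, 0) (71, 0) (71, 88) (0, 88)]
2. ⊥bis P2·P0 via (31.175,37.06): [(0, 0) (22.6136, 0) (42.9429, 88) (0, 88)]  |A|=2884.4851
3. ⊥bis P2·P1 via (18.675,25.725): [(0, 10.6046) (30.83, 35.5664) (42.9429, 88) (0, 88)]  |A|=2318.8735
4. ⊥bis P2·P3 via (34.66,44.1): [(0, 10.6046) (30.83, 35.5664) (34.4515, 51.2431) (33.3787, 88) (0, 88)]  |A|=2143.0985
5. ⊥bis P2·P4 via (13.9,27.73): [(0, 19.3039) (31.4818, 38.388) (34.4515, 51.2431) (33.3787, 88) (0, 88)]  |A|=1970.8041
6. ⊥bis P2·P5 via (28.12,37.865): [(0, 19.3039) (27.7216, 36.1086) (34.0756, 64.1229) (33.3787, 88) (0, 88)]  |A|=1903.8356
7. ⊥bis P2·P6 via (33.66,39.245): [(0, 19.3039) (27.7216, 36.1086) (34.0756, 64.1229) (33.3787, 88) (0, 88)]  |A|=1903.8356
8. ⊥bis P2·P7 via (10.945,53.715): [(0, 60.4259) (0, 19.3039) (27.7216, 36.1086) (29.1791, 42.5347)]  |A|=676.7779
9. canonical 4-gon: [(0, 60.4259) (0, 19.3039) (27.7216, 36.1086) (29.1791, 42.5347)]
10. shoelace: 676.7779

Area of P2's cell: 676.7779 (4 vertices)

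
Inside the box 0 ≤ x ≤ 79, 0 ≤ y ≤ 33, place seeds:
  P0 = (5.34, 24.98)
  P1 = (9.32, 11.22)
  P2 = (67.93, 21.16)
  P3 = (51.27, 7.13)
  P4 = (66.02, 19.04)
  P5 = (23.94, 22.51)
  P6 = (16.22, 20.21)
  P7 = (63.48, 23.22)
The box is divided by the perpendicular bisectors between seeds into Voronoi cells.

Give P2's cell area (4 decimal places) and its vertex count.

1. box [0,79]×[0,33]: [(0, 0) (79, 0) (79, 33) (0, 33)]
2. ⊥bis P2·P0 via (36.635,23.07): [(35.227, 0) (79, 0) (79, 33) (37.241, 33)]  |A|=1411.2774
3. ⊥bis P2·P1 via (38.625,16.19): [(36.8528, 26.6393) (41.3708, 0) (79, 0) (79, 33) (37.241, 33)]  |A|=1329.4446
4. ⊥bis P2·P3 via (59.6,14.145): [(71.512, 0) (79, 0) (79, 33) (43.7215, 33)]  |A|=705.6467
5. ⊥bis P2·P4 via (66.975,20.1): [(79, 9.2662) (79, 33) (52.6567, 33)]  |A|=312.6142
6. ⊥bis P2·P5 via (45.935,21.835): [(79, 9.2662) (79, 33) (52.6567, 33)]  |A|=312.6142
7. ⊥bis P2·P6 via (42.075,20.685): [(79, 9.2662) (79, 33) (52.6567, 33)]  |A|=312.6142
8. ⊥bis P2·P7 via (65.705,22.19): [(65.396, 21.5226) (79, 9.2662) (79, 33) (70.7092, 33)]  |A|=209.0159
9. canonical 4-gon: [(65.396, 21.5226) (79, 9.2662) (79, 33) (70.7092, 33)]
10. shoelace: 209.0159

Area of P2's cell: 209.0159 (4 vertices)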